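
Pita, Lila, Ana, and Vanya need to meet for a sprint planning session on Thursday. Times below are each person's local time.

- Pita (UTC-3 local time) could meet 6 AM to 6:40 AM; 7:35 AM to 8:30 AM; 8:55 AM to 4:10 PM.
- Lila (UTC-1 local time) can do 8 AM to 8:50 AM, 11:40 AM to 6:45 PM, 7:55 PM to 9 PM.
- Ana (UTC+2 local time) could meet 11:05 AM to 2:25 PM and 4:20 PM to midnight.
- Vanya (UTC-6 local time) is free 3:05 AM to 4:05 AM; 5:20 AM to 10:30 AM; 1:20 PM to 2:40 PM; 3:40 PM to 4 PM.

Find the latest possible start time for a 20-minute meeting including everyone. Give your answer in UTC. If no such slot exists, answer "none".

16:10

Pita in UTC: 09:00-09:40, 10:35-11:30, 11:55-19:10 (add 3h to convert from UTC-3).
Lila in UTC: 09:00-09:50, 12:40-19:45, 20:55-22:00 (add 1h to convert from UTC-1).
Ana in UTC: 09:05-12:25, 14:20-22:00 (subtract 2h to convert from UTC+2).
Vanya in UTC: 09:05-10:05, 11:20-16:30, 19:20-20:40, 21:40-22:00 (add 6h to convert from UTC-6).
Pita ∩ Lila: 09:00-09:40, 12:40-19:10.
Pita ∩ Lila ∩ Ana: 09:05-09:40, 14:20-19:10.
Pita ∩ Lila ∩ Ana ∩ Vanya: 09:05-09:40, 14:20-16:30.
The last common window of at least 20 minutes is 14:20-16:30; a 20-minute meeting can start as late as 16:10 and still end by 16:30.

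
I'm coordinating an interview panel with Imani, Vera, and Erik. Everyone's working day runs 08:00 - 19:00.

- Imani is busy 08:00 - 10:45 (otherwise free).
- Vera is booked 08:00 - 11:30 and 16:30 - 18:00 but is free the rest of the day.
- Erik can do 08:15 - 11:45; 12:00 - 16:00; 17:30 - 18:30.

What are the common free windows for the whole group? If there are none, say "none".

Imani free: 10:45-19:00 (invert busy blocks within the working day).
Vera free: 11:30-16:30, 18:00-19:00 (invert busy blocks within the working day).
Erik free: 08:15-11:45, 12:00-16:00, 17:30-18:30.
Imani ∩ Vera: 11:30-16:30, 18:00-19:00.
Imani ∩ Vera ∩ Erik: 11:30-11:45, 12:00-16:00, 18:00-18:30.

11:30-11:45, 12:00-16:00, 18:00-18:30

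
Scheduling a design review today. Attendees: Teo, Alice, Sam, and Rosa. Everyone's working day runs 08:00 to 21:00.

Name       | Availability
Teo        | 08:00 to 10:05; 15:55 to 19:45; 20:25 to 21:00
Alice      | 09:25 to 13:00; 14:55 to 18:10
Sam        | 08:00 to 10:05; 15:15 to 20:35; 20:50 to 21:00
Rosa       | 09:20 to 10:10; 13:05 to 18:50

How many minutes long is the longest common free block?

135

Teo ∩ Alice: 09:25-10:05, 15:55-18:10.
Teo ∩ Alice ∩ Sam: 09:25-10:05, 15:55-18:10.
Teo ∩ Alice ∩ Sam ∩ Rosa: 09:25-10:05, 15:55-18:10.
The longest is 15:55-18:10 at 135 minutes.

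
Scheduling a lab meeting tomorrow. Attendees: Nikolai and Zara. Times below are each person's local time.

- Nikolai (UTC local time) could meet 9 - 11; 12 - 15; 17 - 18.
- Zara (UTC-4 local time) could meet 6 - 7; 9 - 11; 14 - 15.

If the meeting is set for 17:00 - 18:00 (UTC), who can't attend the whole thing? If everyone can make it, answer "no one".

Zara

Nikolai in UTC: 09:00-11:00, 12:00-15:00, 17:00-18:00.
Zara in UTC: 10:00-11:00, 13:00-15:00, 18:00-19:00 (add 4h to convert from UTC-4).
Nikolai: free for 17:00-18:00. Zara: not fully free for 17:00-18:00.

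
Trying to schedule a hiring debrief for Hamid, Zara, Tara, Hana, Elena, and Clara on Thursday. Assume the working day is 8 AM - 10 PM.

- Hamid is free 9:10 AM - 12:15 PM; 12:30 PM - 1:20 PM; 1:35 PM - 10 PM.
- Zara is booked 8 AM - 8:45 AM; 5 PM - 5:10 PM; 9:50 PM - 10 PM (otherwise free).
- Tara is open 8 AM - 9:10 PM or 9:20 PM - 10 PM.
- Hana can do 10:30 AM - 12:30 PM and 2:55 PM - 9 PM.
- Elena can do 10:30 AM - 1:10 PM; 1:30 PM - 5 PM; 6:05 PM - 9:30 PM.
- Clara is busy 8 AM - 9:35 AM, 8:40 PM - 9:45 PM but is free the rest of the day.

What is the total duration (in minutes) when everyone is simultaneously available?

Hamid free: 09:10-12:15, 12:30-13:20, 13:35-22:00.
Zara free: 08:45-17:00, 17:10-21:50 (invert busy blocks within the working day).
Tara free: 08:00-21:10, 21:20-22:00.
Hana free: 10:30-12:30, 14:55-21:00.
Elena free: 10:30-13:10, 13:30-17:00, 18:05-21:30.
Clara free: 09:35-20:40, 21:45-22:00 (invert busy blocks within the working day).
Hamid ∩ Zara: 09:10-12:15, 12:30-13:20, 13:35-17:00, 17:10-21:50.
Hamid ∩ Zara ∩ Tara: 09:10-12:15, 12:30-13:20, 13:35-17:00, 17:10-21:10, 21:20-21:50.
Hamid ∩ Zara ∩ Tara ∩ Hana: 10:30-12:15, 14:55-17:00, 17:10-21:00.
Hamid ∩ Zara ∩ Tara ∩ Hana ∩ Elena: 10:30-12:15, 14:55-17:00, 18:05-21:00.
Hamid ∩ Zara ∩ Tara ∩ Hana ∩ Elena ∩ Clara: 10:30-12:15, 14:55-17:00, 18:05-20:40.
Summing the common windows: 105 + 125 + 155 = 385 minutes.

385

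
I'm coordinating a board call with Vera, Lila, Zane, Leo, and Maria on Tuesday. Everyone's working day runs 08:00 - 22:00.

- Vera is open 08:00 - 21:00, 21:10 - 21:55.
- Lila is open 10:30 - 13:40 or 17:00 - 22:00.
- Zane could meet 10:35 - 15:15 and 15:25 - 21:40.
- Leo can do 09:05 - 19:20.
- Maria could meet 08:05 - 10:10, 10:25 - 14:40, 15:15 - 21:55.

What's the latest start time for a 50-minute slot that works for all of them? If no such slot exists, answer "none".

18:30

Vera ∩ Lila: 10:30-13:40, 17:00-21:00, 21:10-21:55.
Vera ∩ Lila ∩ Zane: 10:35-13:40, 17:00-21:00, 21:10-21:40.
Vera ∩ Lila ∩ Zane ∩ Leo: 10:35-13:40, 17:00-19:20.
Vera ∩ Lila ∩ Zane ∩ Leo ∩ Maria: 10:35-13:40, 17:00-19:20.
So the common availability across everyone is 10:35-13:40, 17:00-19:20.
The last common window of at least 50 minutes is 17:00-19:20; a 50-minute meeting can start as late as 18:30 and still end by 19:20.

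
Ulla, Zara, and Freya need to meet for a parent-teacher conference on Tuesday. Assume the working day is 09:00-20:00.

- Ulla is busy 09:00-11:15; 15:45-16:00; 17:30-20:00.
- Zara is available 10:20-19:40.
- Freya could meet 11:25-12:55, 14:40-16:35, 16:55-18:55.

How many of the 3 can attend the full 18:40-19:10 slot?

Ulla free: 11:15-15:45, 16:00-17:30 (invert busy blocks within the working day).
Zara free: 10:20-19:40.
Freya free: 11:25-12:55, 14:40-16:35, 16:55-18:55.
Zara can make the full 18:40-19:10 slot — that's 1.

1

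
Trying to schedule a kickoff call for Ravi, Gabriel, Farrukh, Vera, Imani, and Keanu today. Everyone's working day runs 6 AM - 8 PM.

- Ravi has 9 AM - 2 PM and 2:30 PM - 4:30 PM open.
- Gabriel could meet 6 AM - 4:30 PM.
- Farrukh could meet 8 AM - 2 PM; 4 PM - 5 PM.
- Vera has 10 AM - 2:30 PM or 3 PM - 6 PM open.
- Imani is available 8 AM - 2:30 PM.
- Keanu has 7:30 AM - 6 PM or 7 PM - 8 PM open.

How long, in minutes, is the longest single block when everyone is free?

240

Ravi ∩ Gabriel: 09:00-14:00, 14:30-16:30.
Ravi ∩ Gabriel ∩ Farrukh: 09:00-14:00, 16:00-16:30.
Ravi ∩ Gabriel ∩ Farrukh ∩ Vera: 10:00-14:00, 16:00-16:30.
Ravi ∩ Gabriel ∩ Farrukh ∩ Vera ∩ Imani: 10:00-14:00.
Ravi ∩ Gabriel ∩ Farrukh ∩ Vera ∩ Imani ∩ Keanu: 10:00-14:00.
Those are the intersection windows.
The longest is 10:00-14:00 at 240 minutes.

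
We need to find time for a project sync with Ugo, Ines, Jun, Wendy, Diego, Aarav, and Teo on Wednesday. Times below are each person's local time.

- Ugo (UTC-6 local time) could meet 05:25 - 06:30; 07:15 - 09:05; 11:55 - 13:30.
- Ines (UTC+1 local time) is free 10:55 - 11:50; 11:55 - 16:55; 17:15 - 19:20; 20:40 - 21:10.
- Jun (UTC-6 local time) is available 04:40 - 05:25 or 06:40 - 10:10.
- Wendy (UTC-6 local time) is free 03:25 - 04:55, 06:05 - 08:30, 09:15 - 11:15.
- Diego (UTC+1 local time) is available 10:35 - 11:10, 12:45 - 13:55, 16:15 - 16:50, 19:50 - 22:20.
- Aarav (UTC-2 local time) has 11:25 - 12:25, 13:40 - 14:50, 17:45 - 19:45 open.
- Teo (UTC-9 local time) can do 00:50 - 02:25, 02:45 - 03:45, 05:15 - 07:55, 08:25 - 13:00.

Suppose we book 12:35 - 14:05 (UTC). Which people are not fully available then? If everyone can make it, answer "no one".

Ugo in UTC: 11:25-12:30, 13:15-15:05, 17:55-19:30 (add 6h to convert from UTC-6).
Ines in UTC: 09:55-10:50, 10:55-15:55, 16:15-18:20, 19:40-20:10 (subtract 1h to convert from UTC+1).
Jun in UTC: 10:40-11:25, 12:40-16:10 (add 6h to convert from UTC-6).
Wendy in UTC: 09:25-10:55, 12:05-14:30, 15:15-17:15 (add 6h to convert from UTC-6).
Diego in UTC: 09:35-10:10, 11:45-12:55, 15:15-15:50, 18:50-21:20 (subtract 1h to convert from UTC+1).
Aarav in UTC: 13:25-14:25, 15:40-16:50, 19:45-21:45 (add 2h to convert from UTC-2).
Teo in UTC: 09:50-11:25, 11:45-12:45, 14:15-16:55, 17:25-22:00 (add 9h to convert from UTC-9).
Ugo: not fully free for 12:35-14:05. Ines: free for 12:35-14:05. Jun: not fully free for 12:35-14:05. Wendy: free for 12:35-14:05. Diego: not fully free for 12:35-14:05. Aarav: not fully free for 12:35-14:05. Teo: not fully free for 12:35-14:05.

Aarav, Diego, Jun, Teo, Ugo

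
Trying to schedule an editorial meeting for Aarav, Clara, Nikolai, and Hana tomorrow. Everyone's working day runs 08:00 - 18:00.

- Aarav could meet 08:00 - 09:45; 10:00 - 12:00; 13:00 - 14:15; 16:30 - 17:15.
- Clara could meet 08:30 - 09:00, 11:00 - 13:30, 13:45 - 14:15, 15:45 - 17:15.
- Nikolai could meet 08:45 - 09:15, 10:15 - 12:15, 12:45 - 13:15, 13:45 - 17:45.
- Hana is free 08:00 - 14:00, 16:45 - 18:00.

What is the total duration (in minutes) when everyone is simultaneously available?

135

Aarav ∩ Clara: 08:30-09:00, 11:00-12:00, 13:00-13:30, 13:45-14:15, 16:30-17:15.
Aarav ∩ Clara ∩ Nikolai: 08:45-09:00, 11:00-12:00, 13:00-13:15, 13:45-14:15, 16:30-17:15.
Aarav ∩ Clara ∩ Nikolai ∩ Hana: 08:45-09:00, 11:00-12:00, 13:00-13:15, 13:45-14:00, 16:45-17:15.
Those are the intersection windows.
Summing the common windows: 15 + 60 + 15 + 15 + 30 = 135 minutes.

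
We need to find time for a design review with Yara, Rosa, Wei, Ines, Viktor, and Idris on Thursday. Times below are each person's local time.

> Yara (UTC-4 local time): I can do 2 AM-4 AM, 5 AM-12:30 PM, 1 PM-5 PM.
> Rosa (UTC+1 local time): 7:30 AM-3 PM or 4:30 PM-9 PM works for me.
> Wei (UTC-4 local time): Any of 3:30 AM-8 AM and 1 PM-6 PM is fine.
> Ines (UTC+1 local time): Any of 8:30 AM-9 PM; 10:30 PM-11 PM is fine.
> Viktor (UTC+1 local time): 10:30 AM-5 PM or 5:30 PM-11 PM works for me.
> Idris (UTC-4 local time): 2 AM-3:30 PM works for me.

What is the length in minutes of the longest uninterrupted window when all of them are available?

Yara in UTC: 06:00-08:00, 09:00-16:30, 17:00-21:00 (add 4h to convert from UTC-4).
Rosa in UTC: 06:30-14:00, 15:30-20:00 (subtract 1h to convert from UTC+1).
Wei in UTC: 07:30-12:00, 17:00-22:00 (add 4h to convert from UTC-4).
Ines in UTC: 07:30-20:00, 21:30-22:00 (subtract 1h to convert from UTC+1).
Viktor in UTC: 09:30-16:00, 16:30-22:00 (subtract 1h to convert from UTC+1).
Idris in UTC: 06:00-19:30 (add 4h to convert from UTC-4).
Yara ∩ Rosa: 06:30-08:00, 09:00-14:00, 15:30-16:30, 17:00-20:00.
Yara ∩ Rosa ∩ Wei: 07:30-08:00, 09:00-12:00, 17:00-20:00.
Yara ∩ Rosa ∩ Wei ∩ Ines: 07:30-08:00, 09:00-12:00, 17:00-20:00.
Yara ∩ Rosa ∩ Wei ∩ Ines ∩ Viktor: 09:30-12:00, 17:00-20:00.
Yara ∩ Rosa ∩ Wei ∩ Ines ∩ Viktor ∩ Idris: 09:30-12:00, 17:00-19:30.
The longest is 09:30-12:00 at 150 minutes.

150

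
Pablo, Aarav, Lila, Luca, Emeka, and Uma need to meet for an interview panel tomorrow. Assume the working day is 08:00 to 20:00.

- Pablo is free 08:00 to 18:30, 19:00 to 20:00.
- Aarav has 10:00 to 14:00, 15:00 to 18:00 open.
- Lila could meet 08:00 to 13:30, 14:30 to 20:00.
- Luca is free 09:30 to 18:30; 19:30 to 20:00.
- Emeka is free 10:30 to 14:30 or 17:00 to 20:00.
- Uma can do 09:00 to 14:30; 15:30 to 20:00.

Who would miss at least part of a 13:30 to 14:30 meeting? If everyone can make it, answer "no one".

Pablo: free for 13:30-14:30. Aarav: not fully free for 13:30-14:30. Lila: not fully free for 13:30-14:30. Luca: free for 13:30-14:30. Emeka: free for 13:30-14:30. Uma: free for 13:30-14:30.

Aarav, Lila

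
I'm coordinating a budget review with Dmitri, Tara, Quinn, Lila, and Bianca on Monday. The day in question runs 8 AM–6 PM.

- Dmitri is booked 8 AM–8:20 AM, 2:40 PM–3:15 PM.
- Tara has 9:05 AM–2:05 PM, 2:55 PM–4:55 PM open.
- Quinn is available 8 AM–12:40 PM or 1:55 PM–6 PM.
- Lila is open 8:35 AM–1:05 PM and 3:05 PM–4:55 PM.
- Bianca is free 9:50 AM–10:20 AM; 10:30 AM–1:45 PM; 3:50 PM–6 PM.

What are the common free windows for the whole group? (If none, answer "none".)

Dmitri free: 08:20-14:40, 15:15-18:00 (invert busy blocks within the working day).
Tara free: 09:05-14:05, 14:55-16:55.
Quinn free: 08:00-12:40, 13:55-18:00.
Lila free: 08:35-13:05, 15:05-16:55.
Bianca free: 09:50-10:20, 10:30-13:45, 15:50-18:00.
Dmitri ∩ Tara: 09:05-14:05, 15:15-16:55.
Dmitri ∩ Tara ∩ Quinn: 09:05-12:40, 13:55-14:05, 15:15-16:55.
Dmitri ∩ Tara ∩ Quinn ∩ Lila: 09:05-12:40, 15:15-16:55.
Dmitri ∩ Tara ∩ Quinn ∩ Lila ∩ Bianca: 09:50-10:20, 10:30-12:40, 15:50-16:55.
So the common availability across everyone is 09:50-10:20, 10:30-12:40, 15:50-16:55.

09:50-10:20, 10:30-12:40, 15:50-16:55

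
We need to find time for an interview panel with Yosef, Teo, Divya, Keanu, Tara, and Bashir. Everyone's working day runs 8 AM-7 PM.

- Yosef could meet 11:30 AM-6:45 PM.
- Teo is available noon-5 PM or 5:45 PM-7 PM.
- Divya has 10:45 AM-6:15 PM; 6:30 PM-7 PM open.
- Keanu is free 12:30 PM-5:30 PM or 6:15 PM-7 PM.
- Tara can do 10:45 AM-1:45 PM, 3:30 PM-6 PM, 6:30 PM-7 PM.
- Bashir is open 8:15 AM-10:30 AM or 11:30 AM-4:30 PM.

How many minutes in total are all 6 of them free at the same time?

Yosef ∩ Teo: 12:00-17:00, 17:45-18:45.
Yosef ∩ Teo ∩ Divya: 12:00-17:00, 17:45-18:15, 18:30-18:45.
Yosef ∩ Teo ∩ Divya ∩ Keanu: 12:30-17:00, 18:30-18:45.
Yosef ∩ Teo ∩ Divya ∩ Keanu ∩ Tara: 12:30-13:45, 15:30-17:00, 18:30-18:45.
Yosef ∩ Teo ∩ Divya ∩ Keanu ∩ Tara ∩ Bashir: 12:30-13:45, 15:30-16:30.
So the common availability across everyone is 12:30-13:45, 15:30-16:30.
Summing the common windows: 75 + 60 = 135 minutes.

135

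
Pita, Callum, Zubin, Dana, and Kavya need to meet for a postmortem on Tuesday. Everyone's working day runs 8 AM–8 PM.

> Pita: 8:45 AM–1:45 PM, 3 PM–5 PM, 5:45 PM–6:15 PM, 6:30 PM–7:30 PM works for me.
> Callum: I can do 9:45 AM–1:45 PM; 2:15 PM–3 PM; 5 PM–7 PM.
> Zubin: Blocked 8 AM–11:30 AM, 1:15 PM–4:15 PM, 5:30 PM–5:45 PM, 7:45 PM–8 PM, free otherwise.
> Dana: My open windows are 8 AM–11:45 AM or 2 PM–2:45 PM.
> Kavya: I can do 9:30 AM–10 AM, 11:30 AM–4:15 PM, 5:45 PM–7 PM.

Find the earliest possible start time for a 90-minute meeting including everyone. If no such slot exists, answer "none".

none

Pita free: 08:45-13:45, 15:00-17:00, 17:45-18:15, 18:30-19:30.
Callum free: 09:45-13:45, 14:15-15:00, 17:00-19:00.
Zubin free: 11:30-13:15, 16:15-17:30, 17:45-19:45 (invert busy blocks within the working day).
Dana free: 08:00-11:45, 14:00-14:45.
Kavya free: 09:30-10:00, 11:30-16:15, 17:45-19:00.
Pita ∩ Callum: 09:45-13:45, 17:45-18:15, 18:30-19:00.
Pita ∩ Callum ∩ Zubin: 11:30-13:15, 17:45-18:15, 18:30-19:00.
Pita ∩ Callum ∩ Zubin ∩ Dana: 11:30-11:45.
Pita ∩ Callum ∩ Zubin ∩ Dana ∩ Kavya: 11:30-11:45.
No common window is at least 90 minutes long.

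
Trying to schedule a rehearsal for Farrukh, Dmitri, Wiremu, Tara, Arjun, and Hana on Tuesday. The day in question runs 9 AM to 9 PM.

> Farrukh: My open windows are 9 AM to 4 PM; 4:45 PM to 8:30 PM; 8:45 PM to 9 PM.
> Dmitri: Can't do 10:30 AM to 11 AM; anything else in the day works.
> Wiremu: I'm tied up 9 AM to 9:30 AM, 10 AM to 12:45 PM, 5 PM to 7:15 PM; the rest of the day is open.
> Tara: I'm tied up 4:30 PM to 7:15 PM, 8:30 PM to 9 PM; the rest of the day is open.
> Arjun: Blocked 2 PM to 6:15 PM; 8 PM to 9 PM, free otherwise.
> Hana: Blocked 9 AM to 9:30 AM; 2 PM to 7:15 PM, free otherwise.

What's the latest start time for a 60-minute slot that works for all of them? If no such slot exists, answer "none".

13:00

Farrukh free: 09:00-16:00, 16:45-20:30, 20:45-21:00.
Dmitri free: 09:00-10:30, 11:00-21:00 (invert busy blocks within the working day).
Wiremu free: 09:30-10:00, 12:45-17:00, 19:15-21:00 (invert busy blocks within the working day).
Tara free: 09:00-16:30, 19:15-20:30 (invert busy blocks within the working day).
Arjun free: 09:00-14:00, 18:15-20:00 (invert busy blocks within the working day).
Hana free: 09:30-14:00, 19:15-21:00 (invert busy blocks within the working day).
Farrukh ∩ Dmitri: 09:00-10:30, 11:00-16:00, 16:45-20:30, 20:45-21:00.
Farrukh ∩ Dmitri ∩ Wiremu: 09:30-10:00, 12:45-16:00, 16:45-17:00, 19:15-20:30, 20:45-21:00.
Farrukh ∩ Dmitri ∩ Wiremu ∩ Tara: 09:30-10:00, 12:45-16:00, 19:15-20:30.
Farrukh ∩ Dmitri ∩ Wiremu ∩ Tara ∩ Arjun: 09:30-10:00, 12:45-14:00, 19:15-20:00.
Farrukh ∩ Dmitri ∩ Wiremu ∩ Tara ∩ Arjun ∩ Hana: 09:30-10:00, 12:45-14:00, 19:15-20:00.
Those are the intersection windows.
The last common window of at least 60 minutes is 12:45-14:00; a 60-minute meeting can start as late as 13:00 and still end by 14:00.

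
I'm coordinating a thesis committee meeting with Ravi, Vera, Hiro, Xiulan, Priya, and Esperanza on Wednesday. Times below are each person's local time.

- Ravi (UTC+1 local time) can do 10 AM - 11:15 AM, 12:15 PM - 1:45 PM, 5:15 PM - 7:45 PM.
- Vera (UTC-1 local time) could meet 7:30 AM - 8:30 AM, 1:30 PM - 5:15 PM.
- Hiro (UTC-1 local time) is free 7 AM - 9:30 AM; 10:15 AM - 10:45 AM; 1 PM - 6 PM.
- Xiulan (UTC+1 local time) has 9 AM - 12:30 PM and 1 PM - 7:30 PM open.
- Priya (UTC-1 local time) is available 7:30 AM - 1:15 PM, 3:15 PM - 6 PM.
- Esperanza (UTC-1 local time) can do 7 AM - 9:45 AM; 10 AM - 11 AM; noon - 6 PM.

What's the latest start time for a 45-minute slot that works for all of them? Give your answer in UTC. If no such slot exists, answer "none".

Ravi in UTC: 09:00-10:15, 11:15-12:45, 16:15-18:45 (subtract 1h to convert from UTC+1).
Vera in UTC: 08:30-09:30, 14:30-18:15 (add 1h to convert from UTC-1).
Hiro in UTC: 08:00-10:30, 11:15-11:45, 14:00-19:00 (add 1h to convert from UTC-1).
Xiulan in UTC: 08:00-11:30, 12:00-18:30 (subtract 1h to convert from UTC+1).
Priya in UTC: 08:30-14:15, 16:15-19:00 (add 1h to convert from UTC-1).
Esperanza in UTC: 08:00-10:45, 11:00-12:00, 13:00-19:00 (add 1h to convert from UTC-1).
Ravi ∩ Vera: 09:00-09:30, 16:15-18:15.
Ravi ∩ Vera ∩ Hiro: 09:00-09:30, 16:15-18:15.
Ravi ∩ Vera ∩ Hiro ∩ Xiulan: 09:00-09:30, 16:15-18:15.
Ravi ∩ Vera ∩ Hiro ∩ Xiulan ∩ Priya: 09:00-09:30, 16:15-18:15.
Ravi ∩ Vera ∩ Hiro ∩ Xiulan ∩ Priya ∩ Esperanza: 09:00-09:30, 16:15-18:15.
The last common window of at least 45 minutes is 16:15-18:15; a 45-minute meeting can start as late as 17:30 and still end by 18:15.

17:30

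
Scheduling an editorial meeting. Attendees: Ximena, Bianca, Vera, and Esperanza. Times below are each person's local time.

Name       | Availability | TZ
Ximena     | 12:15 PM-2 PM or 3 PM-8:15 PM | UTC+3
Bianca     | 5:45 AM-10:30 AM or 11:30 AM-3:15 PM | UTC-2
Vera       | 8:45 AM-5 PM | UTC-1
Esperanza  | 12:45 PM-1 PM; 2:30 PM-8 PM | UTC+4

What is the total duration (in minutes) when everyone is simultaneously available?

Ximena in UTC: 09:15-11:00, 12:00-17:15 (subtract 3h to convert from UTC+3).
Bianca in UTC: 07:45-12:30, 13:30-17:15 (add 2h to convert from UTC-2).
Vera in UTC: 09:45-18:00 (add 1h to convert from UTC-1).
Esperanza in UTC: 08:45-09:00, 10:30-16:00 (subtract 4h to convert from UTC+4).
Ximena ∩ Bianca: 09:15-11:00, 12:00-12:30, 13:30-17:15.
Ximena ∩ Bianca ∩ Vera: 09:45-11:00, 12:00-12:30, 13:30-17:15.
Ximena ∩ Bianca ∩ Vera ∩ Esperanza: 10:30-11:00, 12:00-12:30, 13:30-16:00.
Those are the intersection windows.
Summing the common windows: 30 + 30 + 150 = 210 minutes.

210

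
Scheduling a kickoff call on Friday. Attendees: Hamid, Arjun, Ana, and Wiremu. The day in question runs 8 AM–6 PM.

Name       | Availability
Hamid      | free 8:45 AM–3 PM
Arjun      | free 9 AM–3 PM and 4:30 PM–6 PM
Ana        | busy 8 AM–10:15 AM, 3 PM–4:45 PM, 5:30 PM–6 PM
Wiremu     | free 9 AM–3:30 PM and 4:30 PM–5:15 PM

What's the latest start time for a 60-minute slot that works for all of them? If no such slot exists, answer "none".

14:00

Hamid free: 08:45-15:00.
Arjun free: 09:00-15:00, 16:30-18:00.
Ana free: 10:15-15:00, 16:45-17:30 (invert busy blocks within the working day).
Wiremu free: 09:00-15:30, 16:30-17:15.
Hamid ∩ Arjun: 09:00-15:00.
Hamid ∩ Arjun ∩ Ana: 10:15-15:00.
Hamid ∩ Arjun ∩ Ana ∩ Wiremu: 10:15-15:00.
The last common window of at least 60 minutes is 10:15-15:00; a 60-minute meeting can start as late as 14:00 and still end by 15:00.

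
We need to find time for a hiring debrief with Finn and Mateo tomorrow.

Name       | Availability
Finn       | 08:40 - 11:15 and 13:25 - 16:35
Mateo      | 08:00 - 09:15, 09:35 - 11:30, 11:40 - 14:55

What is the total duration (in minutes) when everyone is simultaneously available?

Finn ∩ Mateo: 08:40-09:15, 09:35-11:15, 13:25-14:55.
Summing the common windows: 35 + 100 + 90 = 225 minutes.

225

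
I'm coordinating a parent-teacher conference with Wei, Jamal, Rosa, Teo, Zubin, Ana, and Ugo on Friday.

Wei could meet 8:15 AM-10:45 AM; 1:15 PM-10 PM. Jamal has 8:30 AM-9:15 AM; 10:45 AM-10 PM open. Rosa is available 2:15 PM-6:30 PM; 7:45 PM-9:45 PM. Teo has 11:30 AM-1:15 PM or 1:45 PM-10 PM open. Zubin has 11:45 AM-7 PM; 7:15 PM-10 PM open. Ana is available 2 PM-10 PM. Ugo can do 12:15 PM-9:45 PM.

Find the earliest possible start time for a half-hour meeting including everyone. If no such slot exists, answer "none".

Wei ∩ Jamal: 08:30-09:15, 13:15-22:00.
Wei ∩ Jamal ∩ Rosa: 14:15-18:30, 19:45-21:45.
Wei ∩ Jamal ∩ Rosa ∩ Teo: 14:15-18:30, 19:45-21:45.
Wei ∩ Jamal ∩ Rosa ∩ Teo ∩ Zubin: 14:15-18:30, 19:45-21:45.
Wei ∩ Jamal ∩ Rosa ∩ Teo ∩ Zubin ∩ Ana: 14:15-18:30, 19:45-21:45.
Wei ∩ Jamal ∩ Rosa ∩ Teo ∩ Zubin ∩ Ana ∩ Ugo: 14:15-18:30, 19:45-21:45.
The first common window of at least 30 minutes is 14:15-18:30, so the earliest start is 14:15.

14:15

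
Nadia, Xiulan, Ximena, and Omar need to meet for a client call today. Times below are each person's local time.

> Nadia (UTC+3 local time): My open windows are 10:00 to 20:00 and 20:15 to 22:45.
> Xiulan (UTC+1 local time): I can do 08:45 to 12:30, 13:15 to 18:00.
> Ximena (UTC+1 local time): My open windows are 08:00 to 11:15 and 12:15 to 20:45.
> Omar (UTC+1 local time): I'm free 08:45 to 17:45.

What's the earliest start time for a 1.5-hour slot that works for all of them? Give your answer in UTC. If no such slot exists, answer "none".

Nadia in UTC: 07:00-17:00, 17:15-19:45 (subtract 3h to convert from UTC+3).
Xiulan in UTC: 07:45-11:30, 12:15-17:00 (subtract 1h to convert from UTC+1).
Ximena in UTC: 07:00-10:15, 11:15-19:45 (subtract 1h to convert from UTC+1).
Omar in UTC: 07:45-16:45 (subtract 1h to convert from UTC+1).
Nadia ∩ Xiulan: 07:45-11:30, 12:15-17:00.
Nadia ∩ Xiulan ∩ Ximena: 07:45-10:15, 11:15-11:30, 12:15-17:00.
Nadia ∩ Xiulan ∩ Ximena ∩ Omar: 07:45-10:15, 11:15-11:30, 12:15-16:45.
The first common window of at least 90 minutes is 07:45-10:15, so the earliest start is 07:45.

07:45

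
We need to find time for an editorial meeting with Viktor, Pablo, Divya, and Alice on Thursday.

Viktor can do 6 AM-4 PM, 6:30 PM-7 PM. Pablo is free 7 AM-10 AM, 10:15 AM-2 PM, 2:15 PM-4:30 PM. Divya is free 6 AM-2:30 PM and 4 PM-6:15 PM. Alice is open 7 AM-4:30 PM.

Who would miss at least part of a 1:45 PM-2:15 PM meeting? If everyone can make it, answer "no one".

Pablo

Viktor: free for 13:45-14:15. Pablo: not fully free for 13:45-14:15. Divya: free for 13:45-14:15. Alice: free for 13:45-14:15.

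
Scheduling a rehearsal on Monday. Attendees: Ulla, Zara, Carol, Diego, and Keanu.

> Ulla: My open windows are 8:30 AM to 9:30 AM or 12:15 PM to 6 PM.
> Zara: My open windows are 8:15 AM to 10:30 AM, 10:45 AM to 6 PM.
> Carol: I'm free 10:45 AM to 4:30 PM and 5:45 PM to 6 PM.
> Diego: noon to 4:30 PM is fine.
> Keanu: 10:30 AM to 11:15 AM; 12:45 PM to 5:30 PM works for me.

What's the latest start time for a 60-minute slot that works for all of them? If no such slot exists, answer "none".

Ulla ∩ Zara: 08:30-09:30, 12:15-18:00.
Ulla ∩ Zara ∩ Carol: 12:15-16:30, 17:45-18:00.
Ulla ∩ Zara ∩ Carol ∩ Diego: 12:15-16:30.
Ulla ∩ Zara ∩ Carol ∩ Diego ∩ Keanu: 12:45-16:30.
The last common window of at least 60 minutes is 12:45-16:30; a 60-minute meeting can start as late as 15:30 and still end by 16:30.

15:30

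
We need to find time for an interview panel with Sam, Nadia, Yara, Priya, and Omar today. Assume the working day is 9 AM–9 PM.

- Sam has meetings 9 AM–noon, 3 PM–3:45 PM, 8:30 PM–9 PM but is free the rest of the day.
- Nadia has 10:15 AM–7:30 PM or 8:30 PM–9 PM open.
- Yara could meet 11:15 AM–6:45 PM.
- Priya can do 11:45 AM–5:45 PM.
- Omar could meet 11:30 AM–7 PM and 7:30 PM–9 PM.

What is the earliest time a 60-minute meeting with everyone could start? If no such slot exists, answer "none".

12:00

Sam free: 12:00-15:00, 15:45-20:30 (invert busy blocks within the working day).
Nadia free: 10:15-19:30, 20:30-21:00.
Yara free: 11:15-18:45.
Priya free: 11:45-17:45.
Omar free: 11:30-19:00, 19:30-21:00.
Sam ∩ Nadia: 12:00-15:00, 15:45-19:30.
Sam ∩ Nadia ∩ Yara: 12:00-15:00, 15:45-18:45.
Sam ∩ Nadia ∩ Yara ∩ Priya: 12:00-15:00, 15:45-17:45.
Sam ∩ Nadia ∩ Yara ∩ Priya ∩ Omar: 12:00-15:00, 15:45-17:45.
The first common window of at least 60 minutes is 12:00-15:00, so the earliest start is 12:00.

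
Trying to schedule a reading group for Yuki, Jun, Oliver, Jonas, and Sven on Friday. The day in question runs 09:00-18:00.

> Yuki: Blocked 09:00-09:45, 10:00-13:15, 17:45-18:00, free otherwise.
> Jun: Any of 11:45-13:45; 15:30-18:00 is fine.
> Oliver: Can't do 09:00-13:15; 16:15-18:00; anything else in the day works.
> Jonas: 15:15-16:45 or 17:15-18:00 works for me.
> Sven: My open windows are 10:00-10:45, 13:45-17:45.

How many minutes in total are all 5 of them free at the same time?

Yuki free: 09:45-10:00, 13:15-17:45 (invert busy blocks within the working day).
Jun free: 11:45-13:45, 15:30-18:00.
Oliver free: 13:15-16:15 (invert busy blocks within the working day).
Jonas free: 15:15-16:45, 17:15-18:00.
Sven free: 10:00-10:45, 13:45-17:45.
Yuki ∩ Jun: 13:15-13:45, 15:30-17:45.
Yuki ∩ Jun ∩ Oliver: 13:15-13:45, 15:30-16:15.
Yuki ∩ Jun ∩ Oliver ∩ Jonas: 15:30-16:15.
Yuki ∩ Jun ∩ Oliver ∩ Jonas ∩ Sven: 15:30-16:15.
That's a single block of 45 minutes.

45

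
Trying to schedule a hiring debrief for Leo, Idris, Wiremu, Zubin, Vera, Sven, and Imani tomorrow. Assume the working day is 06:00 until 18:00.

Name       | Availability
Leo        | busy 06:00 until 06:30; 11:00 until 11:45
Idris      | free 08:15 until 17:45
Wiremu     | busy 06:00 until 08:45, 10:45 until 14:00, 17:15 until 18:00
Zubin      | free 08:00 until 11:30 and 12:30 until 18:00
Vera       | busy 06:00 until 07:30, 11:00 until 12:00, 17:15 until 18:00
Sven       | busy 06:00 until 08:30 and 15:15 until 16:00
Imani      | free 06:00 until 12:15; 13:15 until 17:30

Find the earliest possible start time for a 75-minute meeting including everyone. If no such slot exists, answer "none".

Leo free: 06:30-11:00, 11:45-18:00 (invert busy blocks within the working day).
Idris free: 08:15-17:45.
Wiremu free: 08:45-10:45, 14:00-17:15 (invert busy blocks within the working day).
Zubin free: 08:00-11:30, 12:30-18:00.
Vera free: 07:30-11:00, 12:00-17:15 (invert busy blocks within the working day).
Sven free: 08:30-15:15, 16:00-18:00 (invert busy blocks within the working day).
Imani free: 06:00-12:15, 13:15-17:30.
Leo ∩ Idris: 08:15-11:00, 11:45-17:45.
Leo ∩ Idris ∩ Wiremu: 08:45-10:45, 14:00-17:15.
Leo ∩ Idris ∩ Wiremu ∩ Zubin: 08:45-10:45, 14:00-17:15.
Leo ∩ Idris ∩ Wiremu ∩ Zubin ∩ Vera: 08:45-10:45, 14:00-17:15.
Leo ∩ Idris ∩ Wiremu ∩ Zubin ∩ Vera ∩ Sven: 08:45-10:45, 14:00-15:15, 16:00-17:15.
Leo ∩ Idris ∩ Wiremu ∩ Zubin ∩ Vera ∩ Sven ∩ Imani: 08:45-10:45, 14:00-15:15, 16:00-17:15.
The first common window of at least 75 minutes is 08:45-10:45, so the earliest start is 08:45.

08:45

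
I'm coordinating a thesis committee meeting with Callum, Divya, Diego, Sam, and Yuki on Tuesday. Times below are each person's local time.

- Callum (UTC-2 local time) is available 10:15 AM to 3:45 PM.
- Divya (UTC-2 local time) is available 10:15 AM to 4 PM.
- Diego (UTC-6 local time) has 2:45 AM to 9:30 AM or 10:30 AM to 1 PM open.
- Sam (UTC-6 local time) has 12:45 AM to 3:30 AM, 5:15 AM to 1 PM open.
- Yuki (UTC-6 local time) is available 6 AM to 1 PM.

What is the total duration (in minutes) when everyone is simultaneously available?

270

Callum in UTC: 12:15-17:45 (add 2h to convert from UTC-2).
Divya in UTC: 12:15-18:00 (add 2h to convert from UTC-2).
Diego in UTC: 08:45-15:30, 16:30-19:00 (add 6h to convert from UTC-6).
Sam in UTC: 06:45-09:30, 11:15-19:00 (add 6h to convert from UTC-6).
Yuki in UTC: 12:00-19:00 (add 6h to convert from UTC-6).
Callum ∩ Divya: 12:15-17:45.
Callum ∩ Divya ∩ Diego: 12:15-15:30, 16:30-17:45.
Callum ∩ Divya ∩ Diego ∩ Sam: 12:15-15:30, 16:30-17:45.
Callum ∩ Divya ∩ Diego ∩ Sam ∩ Yuki: 12:15-15:30, 16:30-17:45.
Summing the common windows: 195 + 75 = 270 minutes.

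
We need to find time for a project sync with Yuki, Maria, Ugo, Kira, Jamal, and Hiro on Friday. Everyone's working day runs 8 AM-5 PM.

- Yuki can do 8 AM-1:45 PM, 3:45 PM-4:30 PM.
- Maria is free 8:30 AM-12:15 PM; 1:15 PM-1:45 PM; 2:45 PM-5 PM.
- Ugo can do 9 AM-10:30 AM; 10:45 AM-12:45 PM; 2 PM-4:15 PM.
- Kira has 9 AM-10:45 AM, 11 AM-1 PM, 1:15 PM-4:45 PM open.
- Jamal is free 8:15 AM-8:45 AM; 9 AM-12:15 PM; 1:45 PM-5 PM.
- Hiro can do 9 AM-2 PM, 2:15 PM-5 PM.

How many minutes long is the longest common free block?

Yuki ∩ Maria: 08:30-12:15, 13:15-13:45, 15:45-16:30.
Yuki ∩ Maria ∩ Ugo: 09:00-10:30, 10:45-12:15, 15:45-16:15.
Yuki ∩ Maria ∩ Ugo ∩ Kira: 09:00-10:30, 11:00-12:15, 15:45-16:15.
Yuki ∩ Maria ∩ Ugo ∩ Kira ∩ Jamal: 09:00-10:30, 11:00-12:15, 15:45-16:15.
Yuki ∩ Maria ∩ Ugo ∩ Kira ∩ Jamal ∩ Hiro: 09:00-10:30, 11:00-12:15, 15:45-16:15.
Those are the intersection windows.
The longest is 09:00-10:30 at 90 minutes.

90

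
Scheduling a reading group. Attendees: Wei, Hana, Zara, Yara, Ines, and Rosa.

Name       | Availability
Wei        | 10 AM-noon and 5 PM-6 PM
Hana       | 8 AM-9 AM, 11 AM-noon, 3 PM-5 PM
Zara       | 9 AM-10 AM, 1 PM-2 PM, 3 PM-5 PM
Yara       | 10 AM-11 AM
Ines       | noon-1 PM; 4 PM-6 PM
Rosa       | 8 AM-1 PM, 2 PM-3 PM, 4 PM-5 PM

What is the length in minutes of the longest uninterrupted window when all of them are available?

Wei ∩ Hana: 11:00-12:00.
Wei ∩ Hana ∩ Zara: ∅.
Wei ∩ Hana ∩ Zara ∩ Yara: ∅.
Wei ∩ Hana ∩ Zara ∩ Yara ∩ Ines: ∅.
Wei ∩ Hana ∩ Zara ∩ Yara ∩ Ines ∩ Rosa: ∅.
There is no time when everyone is free.
No common window exists, so the longest block is 0 minutes.

0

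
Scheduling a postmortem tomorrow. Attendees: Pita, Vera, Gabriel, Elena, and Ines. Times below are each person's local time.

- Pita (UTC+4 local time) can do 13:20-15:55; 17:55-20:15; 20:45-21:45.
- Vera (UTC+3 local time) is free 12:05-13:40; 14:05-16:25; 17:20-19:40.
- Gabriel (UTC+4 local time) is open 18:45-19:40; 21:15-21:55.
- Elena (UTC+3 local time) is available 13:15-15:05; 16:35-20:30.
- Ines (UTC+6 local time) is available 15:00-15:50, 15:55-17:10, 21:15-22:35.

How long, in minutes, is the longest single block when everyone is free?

25

Pita in UTC: 09:20-11:55, 13:55-16:15, 16:45-17:45 (subtract 4h to convert from UTC+4).
Vera in UTC: 09:05-10:40, 11:05-13:25, 14:20-16:40 (subtract 3h to convert from UTC+3).
Gabriel in UTC: 14:45-15:40, 17:15-17:55 (subtract 4h to convert from UTC+4).
Elena in UTC: 10:15-12:05, 13:35-17:30 (subtract 3h to convert from UTC+3).
Ines in UTC: 09:00-09:50, 09:55-11:10, 15:15-16:35 (subtract 6h to convert from UTC+6).
Pita ∩ Vera: 09:20-10:40, 11:05-11:55, 14:20-16:15.
Pita ∩ Vera ∩ Gabriel: 14:45-15:40.
Pita ∩ Vera ∩ Gabriel ∩ Elena: 14:45-15:40.
Pita ∩ Vera ∩ Gabriel ∩ Elena ∩ Ines: 15:15-15:40.
The longest is 15:15-15:40 at 25 minutes.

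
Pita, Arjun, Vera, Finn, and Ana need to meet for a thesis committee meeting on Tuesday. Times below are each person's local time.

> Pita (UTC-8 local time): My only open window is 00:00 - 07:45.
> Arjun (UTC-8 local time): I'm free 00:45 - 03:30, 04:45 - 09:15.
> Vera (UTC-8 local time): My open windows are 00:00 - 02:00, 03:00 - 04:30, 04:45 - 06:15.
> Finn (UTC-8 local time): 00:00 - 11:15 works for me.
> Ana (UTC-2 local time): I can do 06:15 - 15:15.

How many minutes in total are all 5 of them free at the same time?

Pita in UTC: 08:00-15:45 (add 8h to convert from UTC-8).
Arjun in UTC: 08:45-11:30, 12:45-17:15 (add 8h to convert from UTC-8).
Vera in UTC: 08:00-10:00, 11:00-12:30, 12:45-14:15 (add 8h to convert from UTC-8).
Finn in UTC: 08:00-19:15 (add 8h to convert from UTC-8).
Ana in UTC: 08:15-17:15 (add 2h to convert from UTC-2).
Pita ∩ Arjun: 08:45-11:30, 12:45-15:45.
Pita ∩ Arjun ∩ Vera: 08:45-10:00, 11:00-11:30, 12:45-14:15.
Pita ∩ Arjun ∩ Vera ∩ Finn: 08:45-10:00, 11:00-11:30, 12:45-14:15.
Pita ∩ Arjun ∩ Vera ∩ Finn ∩ Ana: 08:45-10:00, 11:00-11:30, 12:45-14:15.
So the common availability across everyone is 08:45-10:00, 11:00-11:30, 12:45-14:15.
Summing the common windows: 75 + 30 + 90 = 195 minutes.

195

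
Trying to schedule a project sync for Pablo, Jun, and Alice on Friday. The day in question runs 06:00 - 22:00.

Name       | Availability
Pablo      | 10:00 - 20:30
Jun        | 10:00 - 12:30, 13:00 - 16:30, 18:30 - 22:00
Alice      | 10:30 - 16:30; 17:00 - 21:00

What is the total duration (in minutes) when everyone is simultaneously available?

450

Pablo ∩ Jun: 10:00-12:30, 13:00-16:30, 18:30-20:30.
Pablo ∩ Jun ∩ Alice: 10:30-12:30, 13:00-16:30, 18:30-20:30.
Those are the intersection windows.
Summing the common windows: 120 + 210 + 120 = 450 minutes.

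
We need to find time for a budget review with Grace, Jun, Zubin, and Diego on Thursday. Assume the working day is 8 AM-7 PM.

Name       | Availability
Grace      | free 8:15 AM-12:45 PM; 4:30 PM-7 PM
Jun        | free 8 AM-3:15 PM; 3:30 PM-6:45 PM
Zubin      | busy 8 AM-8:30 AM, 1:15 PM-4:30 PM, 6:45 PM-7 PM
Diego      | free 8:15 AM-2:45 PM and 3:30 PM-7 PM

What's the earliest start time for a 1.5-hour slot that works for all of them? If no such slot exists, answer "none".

Grace free: 08:15-12:45, 16:30-19:00.
Jun free: 08:00-15:15, 15:30-18:45.
Zubin free: 08:30-13:15, 16:30-18:45 (invert busy blocks within the working day).
Diego free: 08:15-14:45, 15:30-19:00.
Grace ∩ Jun: 08:15-12:45, 16:30-18:45.
Grace ∩ Jun ∩ Zubin: 08:30-12:45, 16:30-18:45.
Grace ∩ Jun ∩ Zubin ∩ Diego: 08:30-12:45, 16:30-18:45.
The first common window of at least 90 minutes is 08:30-12:45, so the earliest start is 08:30.

08:30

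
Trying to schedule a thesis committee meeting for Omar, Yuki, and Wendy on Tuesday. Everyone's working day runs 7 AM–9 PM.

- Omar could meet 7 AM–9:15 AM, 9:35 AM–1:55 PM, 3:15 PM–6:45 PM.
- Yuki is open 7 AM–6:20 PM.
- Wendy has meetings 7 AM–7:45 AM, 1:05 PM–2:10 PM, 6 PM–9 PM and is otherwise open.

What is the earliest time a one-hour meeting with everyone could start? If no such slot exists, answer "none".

07:45

Omar free: 07:00-09:15, 09:35-13:55, 15:15-18:45.
Yuki free: 07:00-18:20.
Wendy free: 07:45-13:05, 14:10-18:00 (invert busy blocks within the working day).
Omar ∩ Yuki: 07:00-09:15, 09:35-13:55, 15:15-18:20.
Omar ∩ Yuki ∩ Wendy: 07:45-09:15, 09:35-13:05, 15:15-18:00.
Those are the intersection windows.
The first common window of at least 60 minutes is 07:45-09:15, so the earliest start is 07:45.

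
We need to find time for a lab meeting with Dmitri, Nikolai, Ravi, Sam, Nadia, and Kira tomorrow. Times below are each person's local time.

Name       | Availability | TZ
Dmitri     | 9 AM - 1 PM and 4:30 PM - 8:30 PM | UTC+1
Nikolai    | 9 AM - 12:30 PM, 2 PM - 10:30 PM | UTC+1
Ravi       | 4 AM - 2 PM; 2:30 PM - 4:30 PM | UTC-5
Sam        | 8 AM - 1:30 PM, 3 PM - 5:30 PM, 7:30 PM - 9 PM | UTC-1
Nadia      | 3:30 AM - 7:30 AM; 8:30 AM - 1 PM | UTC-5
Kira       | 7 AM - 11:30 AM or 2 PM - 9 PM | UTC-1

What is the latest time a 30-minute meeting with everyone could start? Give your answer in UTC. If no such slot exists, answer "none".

17:30

Dmitri in UTC: 08:00-12:00, 15:30-19:30 (subtract 1h to convert from UTC+1).
Nikolai in UTC: 08:00-11:30, 13:00-21:30 (subtract 1h to convert from UTC+1).
Ravi in UTC: 09:00-19:00, 19:30-21:30 (add 5h to convert from UTC-5).
Sam in UTC: 09:00-14:30, 16:00-18:30, 20:30-22:00 (add 1h to convert from UTC-1).
Nadia in UTC: 08:30-12:30, 13:30-18:00 (add 5h to convert from UTC-5).
Kira in UTC: 08:00-12:30, 15:00-22:00 (add 1h to convert from UTC-1).
Dmitri ∩ Nikolai: 08:00-11:30, 15:30-19:30.
Dmitri ∩ Nikolai ∩ Ravi: 09:00-11:30, 15:30-19:00.
Dmitri ∩ Nikolai ∩ Ravi ∩ Sam: 09:00-11:30, 16:00-18:30.
Dmitri ∩ Nikolai ∩ Ravi ∩ Sam ∩ Nadia: 09:00-11:30, 16:00-18:00.
Dmitri ∩ Nikolai ∩ Ravi ∩ Sam ∩ Nadia ∩ Kira: 09:00-11:30, 16:00-18:00.
The last common window of at least 30 minutes is 16:00-18:00; a 30-minute meeting can start as late as 17:30 and still end by 18:00.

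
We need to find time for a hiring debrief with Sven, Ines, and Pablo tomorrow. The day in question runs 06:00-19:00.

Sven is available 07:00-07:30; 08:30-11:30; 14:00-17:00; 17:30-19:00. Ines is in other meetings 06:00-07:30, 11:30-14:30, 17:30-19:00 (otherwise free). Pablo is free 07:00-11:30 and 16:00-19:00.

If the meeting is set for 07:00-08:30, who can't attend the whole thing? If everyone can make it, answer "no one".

Sven free: 07:00-07:30, 08:30-11:30, 14:00-17:00, 17:30-19:00.
Ines free: 07:30-11:30, 14:30-17:30 (invert busy blocks within the working day).
Pablo free: 07:00-11:30, 16:00-19:00.
Sven: not fully free for 07:00-08:30. Ines: not fully free for 07:00-08:30. Pablo: free for 07:00-08:30.

Ines, Sven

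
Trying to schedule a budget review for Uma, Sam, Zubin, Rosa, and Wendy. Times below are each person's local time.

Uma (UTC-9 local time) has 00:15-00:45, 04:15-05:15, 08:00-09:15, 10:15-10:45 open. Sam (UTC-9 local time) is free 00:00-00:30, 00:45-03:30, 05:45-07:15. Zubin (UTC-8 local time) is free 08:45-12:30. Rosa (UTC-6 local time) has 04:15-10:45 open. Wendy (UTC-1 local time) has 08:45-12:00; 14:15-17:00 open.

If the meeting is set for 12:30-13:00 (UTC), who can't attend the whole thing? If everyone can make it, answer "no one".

Uma in UTC: 09:15-09:45, 13:15-14:15, 17:00-18:15, 19:15-19:45 (add 9h to convert from UTC-9).
Sam in UTC: 09:00-09:30, 09:45-12:30, 14:45-16:15 (add 9h to convert from UTC-9).
Zubin in UTC: 16:45-20:30 (add 8h to convert from UTC-8).
Rosa in UTC: 10:15-16:45 (add 6h to convert from UTC-6).
Wendy in UTC: 09:45-13:00, 15:15-18:00 (add 1h to convert from UTC-1).
Uma: not fully free for 12:30-13:00. Sam: not fully free for 12:30-13:00. Zubin: not fully free for 12:30-13:00. Rosa: free for 12:30-13:00. Wendy: free for 12:30-13:00.

Sam, Uma, Zubin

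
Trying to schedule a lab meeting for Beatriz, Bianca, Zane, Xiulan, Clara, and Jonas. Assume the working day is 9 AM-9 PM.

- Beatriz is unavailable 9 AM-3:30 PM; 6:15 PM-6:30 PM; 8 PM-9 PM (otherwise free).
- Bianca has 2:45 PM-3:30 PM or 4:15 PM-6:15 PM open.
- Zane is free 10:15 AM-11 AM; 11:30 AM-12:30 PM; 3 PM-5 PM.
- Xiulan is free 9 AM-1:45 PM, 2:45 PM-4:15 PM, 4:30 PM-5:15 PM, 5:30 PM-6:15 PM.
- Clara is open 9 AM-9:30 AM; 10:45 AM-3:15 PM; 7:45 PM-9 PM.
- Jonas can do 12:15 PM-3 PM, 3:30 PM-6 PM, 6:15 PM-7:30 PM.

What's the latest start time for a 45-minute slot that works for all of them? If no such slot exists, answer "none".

none

Beatriz free: 15:30-18:15, 18:30-20:00 (invert busy blocks within the working day).
Bianca free: 14:45-15:30, 16:15-18:15.
Zane free: 10:15-11:00, 11:30-12:30, 15:00-17:00.
Xiulan free: 09:00-13:45, 14:45-16:15, 16:30-17:15, 17:30-18:15.
Clara free: 09:00-09:30, 10:45-15:15, 19:45-21:00.
Jonas free: 12:15-15:00, 15:30-18:00, 18:15-19:30.
Beatriz ∩ Bianca: 16:15-18:15.
Beatriz ∩ Bianca ∩ Zane: 16:15-17:00.
Beatriz ∩ Bianca ∩ Zane ∩ Xiulan: 16:30-17:00.
Beatriz ∩ Bianca ∩ Zane ∩ Xiulan ∩ Clara: ∅.
Beatriz ∩ Bianca ∩ Zane ∩ Xiulan ∩ Clara ∩ Jonas: ∅.
There is no time when everyone is free.
No common window is at least 45 minutes long.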